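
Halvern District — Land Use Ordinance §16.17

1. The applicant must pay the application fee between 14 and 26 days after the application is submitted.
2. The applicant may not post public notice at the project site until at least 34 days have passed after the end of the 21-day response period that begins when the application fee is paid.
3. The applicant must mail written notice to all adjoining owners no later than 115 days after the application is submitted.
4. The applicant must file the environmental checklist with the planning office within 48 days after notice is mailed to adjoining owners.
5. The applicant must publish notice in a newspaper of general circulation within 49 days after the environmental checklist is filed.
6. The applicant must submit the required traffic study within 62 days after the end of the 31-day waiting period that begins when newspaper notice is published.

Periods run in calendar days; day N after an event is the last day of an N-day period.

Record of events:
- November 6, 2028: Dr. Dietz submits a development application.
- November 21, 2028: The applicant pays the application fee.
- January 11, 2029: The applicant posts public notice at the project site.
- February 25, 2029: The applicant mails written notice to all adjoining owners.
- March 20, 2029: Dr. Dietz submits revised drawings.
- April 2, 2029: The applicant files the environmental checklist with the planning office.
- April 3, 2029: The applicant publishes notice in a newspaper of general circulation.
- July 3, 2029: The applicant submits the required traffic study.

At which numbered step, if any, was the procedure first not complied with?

Step 2

Step 1 — 14 and 26 days from November 6, 2028 (when the application is submitted) are November 20, 2028 and December 2, 2028 respectively; done November 21, 2028, which is between those dates.
Step 2 — must wait 34 days from December 12, 2028 (end of the 21-day response period, which began when the application fee is paid on November 21, 2028), so not before January 15, 2029; January 11, 2029 is 4 days before the earliest permitted date.
The analysis stops there.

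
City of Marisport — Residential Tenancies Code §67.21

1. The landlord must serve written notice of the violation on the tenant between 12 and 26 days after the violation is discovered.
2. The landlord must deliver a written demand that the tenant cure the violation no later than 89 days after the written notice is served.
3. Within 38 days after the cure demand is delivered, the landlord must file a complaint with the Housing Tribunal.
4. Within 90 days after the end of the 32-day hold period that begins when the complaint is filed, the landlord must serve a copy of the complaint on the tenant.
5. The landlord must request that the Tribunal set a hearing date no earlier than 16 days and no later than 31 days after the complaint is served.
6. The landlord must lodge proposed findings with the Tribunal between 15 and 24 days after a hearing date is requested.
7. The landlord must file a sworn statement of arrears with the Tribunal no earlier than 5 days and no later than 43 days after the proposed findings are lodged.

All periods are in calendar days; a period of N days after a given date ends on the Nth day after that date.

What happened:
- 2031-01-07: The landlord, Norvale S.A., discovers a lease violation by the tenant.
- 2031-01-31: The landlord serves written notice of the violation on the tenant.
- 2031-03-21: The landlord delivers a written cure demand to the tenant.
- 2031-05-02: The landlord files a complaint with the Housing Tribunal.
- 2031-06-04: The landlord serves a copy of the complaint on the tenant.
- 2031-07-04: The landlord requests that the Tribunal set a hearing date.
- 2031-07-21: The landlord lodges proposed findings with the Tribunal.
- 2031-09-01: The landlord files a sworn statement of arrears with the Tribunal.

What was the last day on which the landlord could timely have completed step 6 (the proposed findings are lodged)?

Step 6 runs from 2031-07-04, when a hearing date is requested. The window is 15–24 days after 2031-07-04; it closes on 2031-07-28.

2031-07-28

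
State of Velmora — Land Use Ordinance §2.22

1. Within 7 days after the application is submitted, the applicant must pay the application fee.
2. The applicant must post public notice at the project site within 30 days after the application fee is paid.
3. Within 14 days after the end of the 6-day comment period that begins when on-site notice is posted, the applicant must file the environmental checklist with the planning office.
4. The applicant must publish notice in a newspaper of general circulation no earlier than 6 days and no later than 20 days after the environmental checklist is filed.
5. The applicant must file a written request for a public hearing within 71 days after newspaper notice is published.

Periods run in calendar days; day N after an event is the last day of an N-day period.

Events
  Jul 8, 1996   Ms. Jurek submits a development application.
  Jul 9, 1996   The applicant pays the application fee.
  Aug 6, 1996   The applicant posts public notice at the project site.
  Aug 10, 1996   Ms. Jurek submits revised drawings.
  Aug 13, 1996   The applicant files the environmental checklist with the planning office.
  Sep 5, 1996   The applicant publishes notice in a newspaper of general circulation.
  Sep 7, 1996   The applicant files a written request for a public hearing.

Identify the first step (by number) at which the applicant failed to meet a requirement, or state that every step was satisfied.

Step 4

Step 1: 7 days after Jul 8, 1996 (when the application is submitted) is Jul 15, 1996; Jul 9, 1996 is within that limit.
Step 2: 30 days after Jul 9, 1996 (when the application fee is paid) is Aug 8, 1996; done Aug 6, 1996 — timely.
Step 3: 14 days after Aug 12, 1996 (end of the 6-day comment period, which began when on-site notice is posted on Aug 6, 1996) is Aug 26, 1996; done Aug 13, 1996 — timely.
Step 4: the window is 6–20 days after Aug 13, 1996 (when the environmental checklist is filed), so Aug 19, 1996 through Sep 2, 1996; done Sep 5, 1996 — 3 days after the window closed.
The analysis stops there.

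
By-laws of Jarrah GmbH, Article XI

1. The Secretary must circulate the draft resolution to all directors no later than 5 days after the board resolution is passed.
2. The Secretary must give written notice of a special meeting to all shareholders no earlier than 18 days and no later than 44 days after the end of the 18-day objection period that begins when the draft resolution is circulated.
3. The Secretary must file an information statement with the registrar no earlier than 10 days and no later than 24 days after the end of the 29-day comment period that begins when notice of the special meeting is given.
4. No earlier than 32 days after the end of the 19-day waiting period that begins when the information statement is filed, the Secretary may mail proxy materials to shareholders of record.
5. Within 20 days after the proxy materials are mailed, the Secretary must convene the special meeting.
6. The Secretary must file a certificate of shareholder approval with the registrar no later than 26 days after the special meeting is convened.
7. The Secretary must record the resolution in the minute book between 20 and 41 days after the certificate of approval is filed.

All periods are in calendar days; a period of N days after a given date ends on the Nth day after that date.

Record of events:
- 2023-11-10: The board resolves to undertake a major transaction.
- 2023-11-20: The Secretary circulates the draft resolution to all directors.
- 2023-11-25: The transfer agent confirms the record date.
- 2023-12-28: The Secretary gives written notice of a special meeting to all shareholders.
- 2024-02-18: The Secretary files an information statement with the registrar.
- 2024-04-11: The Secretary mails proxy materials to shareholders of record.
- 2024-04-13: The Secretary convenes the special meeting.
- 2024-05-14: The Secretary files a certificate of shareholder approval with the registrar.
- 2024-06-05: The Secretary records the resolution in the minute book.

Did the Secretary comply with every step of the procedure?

Step 1: 5 days after 2023-11-10 (when the board resolution is passed) is 2023-11-15; done 2023-11-20 — 5 days late.
Later steps need not be reached.

No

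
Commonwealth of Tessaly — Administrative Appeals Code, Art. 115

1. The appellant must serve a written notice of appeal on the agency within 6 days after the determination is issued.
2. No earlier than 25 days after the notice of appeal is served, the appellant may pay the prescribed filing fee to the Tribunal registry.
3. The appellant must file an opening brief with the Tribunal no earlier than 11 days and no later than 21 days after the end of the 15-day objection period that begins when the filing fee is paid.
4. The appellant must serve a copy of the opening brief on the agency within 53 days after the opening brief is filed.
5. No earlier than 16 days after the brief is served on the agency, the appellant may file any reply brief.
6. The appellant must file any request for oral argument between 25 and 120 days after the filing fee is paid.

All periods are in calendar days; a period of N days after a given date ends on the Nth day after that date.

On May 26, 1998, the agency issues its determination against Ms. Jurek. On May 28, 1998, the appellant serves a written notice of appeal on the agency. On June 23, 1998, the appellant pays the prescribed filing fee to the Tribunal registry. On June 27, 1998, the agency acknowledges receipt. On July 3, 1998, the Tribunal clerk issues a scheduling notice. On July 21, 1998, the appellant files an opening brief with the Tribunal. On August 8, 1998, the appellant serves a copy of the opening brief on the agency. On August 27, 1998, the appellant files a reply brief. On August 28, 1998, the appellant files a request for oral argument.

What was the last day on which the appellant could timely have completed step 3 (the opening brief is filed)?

The filing fee is paid on June 23, 1998; the 15-day objection period therefore ends July 8, 1998, and step 3 runs from that date. The window is 11–21 days after July 8, 1998; it closes on July 29, 1998.

July 29, 1998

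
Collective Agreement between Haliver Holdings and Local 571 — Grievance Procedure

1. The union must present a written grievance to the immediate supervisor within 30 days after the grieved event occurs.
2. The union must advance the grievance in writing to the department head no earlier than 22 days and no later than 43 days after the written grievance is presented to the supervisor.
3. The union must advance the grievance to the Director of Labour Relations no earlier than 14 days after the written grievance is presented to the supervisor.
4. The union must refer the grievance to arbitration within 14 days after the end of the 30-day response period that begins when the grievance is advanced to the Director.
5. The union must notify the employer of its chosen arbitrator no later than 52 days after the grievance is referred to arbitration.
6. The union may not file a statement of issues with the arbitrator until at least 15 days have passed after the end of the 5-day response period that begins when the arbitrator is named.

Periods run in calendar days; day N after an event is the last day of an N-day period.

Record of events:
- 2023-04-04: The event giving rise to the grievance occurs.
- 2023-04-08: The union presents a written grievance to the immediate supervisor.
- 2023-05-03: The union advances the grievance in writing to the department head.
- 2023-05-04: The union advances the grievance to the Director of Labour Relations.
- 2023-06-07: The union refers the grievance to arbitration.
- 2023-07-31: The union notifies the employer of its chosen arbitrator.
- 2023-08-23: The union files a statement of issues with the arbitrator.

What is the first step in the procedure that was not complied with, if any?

Step 5

(1) due by 2023-04-04 + 30 days = 2023-05-04; 2023-04-08 is within that limit.
(2) the permitted window runs from 2023-04-08 + 22 = 2023-04-30 to 2023-04-08 + 43 = 2023-05-21; done 2023-05-03, which is between those dates.
(3) permitted from 2023-04-08 + 14 days = 2023-04-22 onward; 2023-05-04 is on or after that date.
(4) due by 2023-06-03 + 14 days = 2023-06-17; 2023-06-07 is within that limit.
(5) due by 2023-06-07 + 52 days = 2023-07-29; done 2023-07-31 — 2 days late.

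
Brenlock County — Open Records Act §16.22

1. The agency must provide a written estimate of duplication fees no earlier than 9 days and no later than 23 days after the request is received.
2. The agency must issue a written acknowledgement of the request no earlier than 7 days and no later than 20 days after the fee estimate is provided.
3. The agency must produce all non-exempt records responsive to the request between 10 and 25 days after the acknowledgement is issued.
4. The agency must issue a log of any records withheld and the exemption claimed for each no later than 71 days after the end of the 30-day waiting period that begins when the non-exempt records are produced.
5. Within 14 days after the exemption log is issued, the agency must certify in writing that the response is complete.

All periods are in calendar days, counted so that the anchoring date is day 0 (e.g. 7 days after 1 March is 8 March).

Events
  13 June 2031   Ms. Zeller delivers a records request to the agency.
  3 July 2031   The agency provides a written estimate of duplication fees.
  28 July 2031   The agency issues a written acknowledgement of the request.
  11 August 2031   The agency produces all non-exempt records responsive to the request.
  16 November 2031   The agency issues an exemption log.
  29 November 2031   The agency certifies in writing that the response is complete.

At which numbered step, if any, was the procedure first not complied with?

(1) the permitted window runs from 13 June 2031 + 9 = 22 June 2031 to 13 June 2031 + 23 = 6 July 2031; 3 July 2031 falls inside that range.
(2) the permitted window runs from 3 July 2031 + 7 = 10 July 2031 to 3 July 2031 + 20 = 23 July 2031; 28 July 2031 is 5 days past the end of the window.

Step 2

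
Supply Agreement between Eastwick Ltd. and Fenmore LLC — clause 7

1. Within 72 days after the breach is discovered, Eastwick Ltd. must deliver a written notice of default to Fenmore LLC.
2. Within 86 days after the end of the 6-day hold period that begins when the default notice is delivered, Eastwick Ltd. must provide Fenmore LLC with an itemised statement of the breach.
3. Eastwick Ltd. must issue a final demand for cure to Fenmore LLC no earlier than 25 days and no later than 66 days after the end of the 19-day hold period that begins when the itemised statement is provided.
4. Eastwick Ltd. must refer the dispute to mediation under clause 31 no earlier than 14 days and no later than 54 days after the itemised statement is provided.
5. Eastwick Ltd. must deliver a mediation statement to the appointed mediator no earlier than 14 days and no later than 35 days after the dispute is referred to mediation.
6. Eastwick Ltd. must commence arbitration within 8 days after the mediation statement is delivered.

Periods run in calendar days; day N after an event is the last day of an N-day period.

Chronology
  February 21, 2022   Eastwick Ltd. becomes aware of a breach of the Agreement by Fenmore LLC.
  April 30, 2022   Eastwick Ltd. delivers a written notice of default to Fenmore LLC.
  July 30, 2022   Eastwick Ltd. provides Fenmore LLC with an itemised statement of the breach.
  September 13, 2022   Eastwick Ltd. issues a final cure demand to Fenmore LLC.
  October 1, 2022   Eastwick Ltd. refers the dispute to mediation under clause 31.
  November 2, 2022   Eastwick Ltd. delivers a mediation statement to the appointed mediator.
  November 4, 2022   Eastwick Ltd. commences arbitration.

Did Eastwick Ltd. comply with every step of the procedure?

No

Step 1: 72 days after February 21, 2022 (when the breach is discovered) is May 4, 2022; done April 30, 2022 — timely.
Step 2: 86 days after May 6, 2022 (end of the 6-day hold period, which began when the default notice is delivered on April 30, 2022) is July 31, 2022; July 30, 2022 is within that limit.
Step 3: the window is 25–66 days after August 18, 2022 (end of the 19-day hold period, which began when the itemised statement is provided on July 30, 2022), so September 12, 2022 through October 23, 2022; done September 13, 2022, which is between those dates.
Step 4: the window is 14–54 days after July 30, 2022 (when the itemised statement is provided), so August 13, 2022 through September 22, 2022; October 1, 2022 is 9 days past the end of the window.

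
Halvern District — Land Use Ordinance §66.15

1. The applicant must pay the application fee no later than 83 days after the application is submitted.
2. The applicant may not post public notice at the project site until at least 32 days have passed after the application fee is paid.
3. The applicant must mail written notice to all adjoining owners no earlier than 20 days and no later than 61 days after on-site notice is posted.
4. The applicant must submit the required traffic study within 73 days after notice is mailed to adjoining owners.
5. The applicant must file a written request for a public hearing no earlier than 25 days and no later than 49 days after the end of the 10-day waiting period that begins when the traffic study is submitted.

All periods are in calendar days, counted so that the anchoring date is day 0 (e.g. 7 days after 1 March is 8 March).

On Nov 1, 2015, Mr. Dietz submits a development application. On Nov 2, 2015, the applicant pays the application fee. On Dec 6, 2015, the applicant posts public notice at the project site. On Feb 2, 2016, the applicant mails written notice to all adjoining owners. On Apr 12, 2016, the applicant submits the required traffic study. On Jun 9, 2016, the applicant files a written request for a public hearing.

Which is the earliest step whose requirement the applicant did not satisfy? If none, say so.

Step 1 — counting 83 days from Nov 1, 2015 (when the application is submitted) gives a deadline of Jan 23, 2016; Nov 2, 2015 is within that limit.
Step 2 — must wait 32 days from Nov 2, 2015 (when the application fee is paid), so not before Dec 4, 2015; Dec 6, 2015 is on or after that date.
Step 3 — 20 and 61 days from Dec 6, 2015 (when on-site notice is posted) are Dec 26, 2015 and Feb 5, 2016 respectively; Feb 2, 2016 falls inside that range.
Step 4 — counting 73 days from Feb 2, 2016 (when notice is mailed to adjoining owners) gives a deadline of Apr 15, 2016; completed Apr 12, 2016, before the deadline.
Step 5 — 25 and 49 days from Apr 22, 2016 (end of the 10-day waiting period, which began when the traffic study is submitted on Apr 12, 2016) are May 17, 2016 and Jun 10, 2016 respectively; Jun 9, 2016 falls inside that range.

None — every step was satisfied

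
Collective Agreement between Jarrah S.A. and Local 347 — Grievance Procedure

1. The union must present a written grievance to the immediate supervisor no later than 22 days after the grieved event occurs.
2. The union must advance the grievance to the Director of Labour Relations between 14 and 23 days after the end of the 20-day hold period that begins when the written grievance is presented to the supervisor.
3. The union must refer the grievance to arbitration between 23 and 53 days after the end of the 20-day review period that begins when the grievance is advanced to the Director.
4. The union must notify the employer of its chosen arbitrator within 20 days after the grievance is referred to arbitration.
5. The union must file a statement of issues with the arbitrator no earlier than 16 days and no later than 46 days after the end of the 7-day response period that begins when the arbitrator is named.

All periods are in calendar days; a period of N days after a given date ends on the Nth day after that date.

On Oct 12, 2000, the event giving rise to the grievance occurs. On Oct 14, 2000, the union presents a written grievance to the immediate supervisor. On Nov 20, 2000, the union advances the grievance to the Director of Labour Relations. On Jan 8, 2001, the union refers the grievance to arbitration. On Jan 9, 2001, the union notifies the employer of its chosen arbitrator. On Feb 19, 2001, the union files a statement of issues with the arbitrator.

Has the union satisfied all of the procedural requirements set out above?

Step 1 — counting 22 days from Oct 12, 2000 (when the grieved event occurs) gives a deadline of Nov 3, 2000; Oct 14, 2000 is within that limit.
Step 2 — 14 and 23 days from Nov 3, 2000 (end of the 20-day hold period, which began when the written grievance is presented to the supervisor on Oct 14, 2000) are Nov 17, 2000 and Nov 26, 2000 respectively; done Nov 20, 2000 — within the window.
Step 3 — 23 and 53 days from Dec 10, 2000 (end of the 20-day review period, which began when the grievance is advanced to the Director on Nov 20, 2000) are Jan 2, 2001 and Feb 1, 2001 respectively; done Jan 8, 2001 — within the window.
Step 4 — counting 20 days from Jan 8, 2001 (when the grievance is referred to arbitration) gives a deadline of Jan 28, 2001; done Jan 9, 2001 — timely.
Step 5 — 16 and 46 days from Jan 16, 2001 (end of the 7-day response period, which began when the arbitrator is named on Jan 9, 2001) are Feb 1, 2001 and Mar 3, 2001 respectively; done Feb 19, 2001 — within the window.

Yes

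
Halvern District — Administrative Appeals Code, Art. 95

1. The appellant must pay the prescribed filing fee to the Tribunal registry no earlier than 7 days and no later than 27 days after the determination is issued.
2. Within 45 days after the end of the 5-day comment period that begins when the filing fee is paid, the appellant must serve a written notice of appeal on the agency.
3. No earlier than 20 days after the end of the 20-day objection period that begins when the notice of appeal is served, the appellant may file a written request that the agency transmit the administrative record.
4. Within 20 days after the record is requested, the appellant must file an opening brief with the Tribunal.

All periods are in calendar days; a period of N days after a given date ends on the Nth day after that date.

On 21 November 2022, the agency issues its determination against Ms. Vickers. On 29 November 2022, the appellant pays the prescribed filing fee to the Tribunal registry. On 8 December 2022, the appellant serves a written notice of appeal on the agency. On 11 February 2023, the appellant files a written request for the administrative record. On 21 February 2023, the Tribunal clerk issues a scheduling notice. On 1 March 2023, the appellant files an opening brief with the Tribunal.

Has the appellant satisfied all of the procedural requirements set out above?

Step 1 — 7 and 27 days from 21 November 2022 (when the determination is issued) are 28 November 2022 and 18 December 2022 respectively; done 29 November 2022, which is between those dates.
Step 2 — counting 45 days from 4 December 2022 (end of the 5-day comment period, which began when the filing fee is paid on 29 November 2022) gives a deadline of 18 January 2023; done 8 December 2022 — timely.
Step 3 — must wait 20 days from 28 December 2022 (end of the 20-day objection period, which began when the notice of appeal is served on 8 December 2022), so not before 17 January 2023; 11 February 2023 is on or after that date.
Step 4 — counting 20 days from 11 February 2023 (when the record is requested) gives a deadline of 3 March 2023; done 1 March 2023 — timely.

Yes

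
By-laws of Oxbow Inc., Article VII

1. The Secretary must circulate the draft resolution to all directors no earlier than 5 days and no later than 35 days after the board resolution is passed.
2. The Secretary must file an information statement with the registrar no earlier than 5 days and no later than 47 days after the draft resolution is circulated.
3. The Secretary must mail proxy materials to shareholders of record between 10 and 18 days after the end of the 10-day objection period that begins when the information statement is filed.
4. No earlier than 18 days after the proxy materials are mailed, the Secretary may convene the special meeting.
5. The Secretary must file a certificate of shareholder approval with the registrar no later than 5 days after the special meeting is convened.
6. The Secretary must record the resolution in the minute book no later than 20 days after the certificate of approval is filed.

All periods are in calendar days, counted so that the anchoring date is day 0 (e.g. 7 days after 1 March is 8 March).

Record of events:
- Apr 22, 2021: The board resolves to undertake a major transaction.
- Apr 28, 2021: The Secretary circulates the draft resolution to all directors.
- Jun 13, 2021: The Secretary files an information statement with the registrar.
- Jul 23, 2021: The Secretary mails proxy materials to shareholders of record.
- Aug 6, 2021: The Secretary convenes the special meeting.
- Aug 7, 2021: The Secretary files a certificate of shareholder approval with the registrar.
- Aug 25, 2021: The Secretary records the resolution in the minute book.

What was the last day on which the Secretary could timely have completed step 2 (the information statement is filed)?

Step 2 runs from Apr 28, 2021, when the draft resolution is circulated. The window is 5–47 days after Apr 28, 2021; it closes on Jun 14, 2021.

Jun 14, 2021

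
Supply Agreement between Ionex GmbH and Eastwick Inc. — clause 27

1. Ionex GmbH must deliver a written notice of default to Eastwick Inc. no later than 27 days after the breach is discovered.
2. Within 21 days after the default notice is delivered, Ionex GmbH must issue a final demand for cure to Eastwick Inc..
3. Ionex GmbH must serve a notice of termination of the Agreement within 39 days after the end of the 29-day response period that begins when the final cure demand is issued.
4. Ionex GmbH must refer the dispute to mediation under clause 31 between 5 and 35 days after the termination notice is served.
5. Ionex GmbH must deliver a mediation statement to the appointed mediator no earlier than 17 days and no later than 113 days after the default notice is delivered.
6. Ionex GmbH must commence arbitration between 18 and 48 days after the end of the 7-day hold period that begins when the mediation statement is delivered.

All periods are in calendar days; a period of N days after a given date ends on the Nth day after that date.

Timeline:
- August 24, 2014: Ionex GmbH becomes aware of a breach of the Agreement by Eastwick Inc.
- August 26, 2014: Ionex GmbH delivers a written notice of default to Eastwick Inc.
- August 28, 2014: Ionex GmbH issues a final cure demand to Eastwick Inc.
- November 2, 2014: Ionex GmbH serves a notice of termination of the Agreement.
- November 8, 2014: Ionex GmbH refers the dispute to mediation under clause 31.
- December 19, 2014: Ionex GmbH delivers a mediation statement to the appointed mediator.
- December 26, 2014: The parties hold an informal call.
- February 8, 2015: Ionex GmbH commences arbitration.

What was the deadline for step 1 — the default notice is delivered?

September 20, 2014

Step 1 runs from August 24, 2014, when the breach is discovered. 27 days after August 24, 2014 is September 20, 2014.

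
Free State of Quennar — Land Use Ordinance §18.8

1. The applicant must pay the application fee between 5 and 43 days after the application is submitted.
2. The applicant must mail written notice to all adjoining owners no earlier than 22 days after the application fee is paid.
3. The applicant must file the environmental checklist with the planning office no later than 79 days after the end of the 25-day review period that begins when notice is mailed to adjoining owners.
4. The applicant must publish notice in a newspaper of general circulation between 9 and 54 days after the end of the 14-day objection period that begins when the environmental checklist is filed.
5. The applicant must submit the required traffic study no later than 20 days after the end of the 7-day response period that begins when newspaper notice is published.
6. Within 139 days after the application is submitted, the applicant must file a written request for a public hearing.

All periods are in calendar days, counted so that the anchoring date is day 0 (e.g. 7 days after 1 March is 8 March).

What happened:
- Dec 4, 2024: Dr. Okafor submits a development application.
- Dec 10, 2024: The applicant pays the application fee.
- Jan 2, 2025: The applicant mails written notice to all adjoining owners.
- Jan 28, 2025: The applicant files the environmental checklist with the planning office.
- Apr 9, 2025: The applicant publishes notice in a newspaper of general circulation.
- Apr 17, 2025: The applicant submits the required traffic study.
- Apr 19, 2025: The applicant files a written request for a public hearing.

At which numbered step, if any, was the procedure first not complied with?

Step 4

(1) the permitted window runs from Dec 4, 2024 + 5 = Dec 9, 2024 to Dec 4, 2024 + 43 = Jan 16, 2025; Dec 10, 2024 falls inside that range.
(2) permitted from Dec 10, 2024 + 22 days = Jan 1, 2025 onward; done Jan 2, 2025 — permitted.
(3) due by Jan 27, 2025 + 79 days = Apr 16, 2025; done Jan 28, 2025 — timely.
(4) the permitted window runs from Feb 11, 2025 + 9 = Feb 20, 2025 to Feb 11, 2025 + 54 = Apr 6, 2025; done Apr 9, 2025 — 3 days after the window closed.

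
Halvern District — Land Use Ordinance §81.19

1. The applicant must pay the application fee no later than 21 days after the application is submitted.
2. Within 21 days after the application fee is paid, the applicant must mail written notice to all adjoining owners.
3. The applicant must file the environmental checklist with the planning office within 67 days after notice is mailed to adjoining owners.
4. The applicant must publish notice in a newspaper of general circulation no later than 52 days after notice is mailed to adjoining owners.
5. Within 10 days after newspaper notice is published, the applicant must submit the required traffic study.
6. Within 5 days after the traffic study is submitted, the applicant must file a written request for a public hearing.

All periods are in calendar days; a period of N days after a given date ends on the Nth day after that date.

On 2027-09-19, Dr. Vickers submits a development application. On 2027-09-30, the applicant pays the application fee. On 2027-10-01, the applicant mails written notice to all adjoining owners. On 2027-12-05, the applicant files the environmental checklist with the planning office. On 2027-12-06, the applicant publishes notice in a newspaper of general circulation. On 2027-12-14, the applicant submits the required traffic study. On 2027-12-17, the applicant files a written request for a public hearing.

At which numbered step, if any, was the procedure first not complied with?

(1) due by 2027-09-19 + 21 days = 2027-10-10; completed 2027-09-30, before the deadline.
(2) due by 2027-09-30 + 21 days = 2027-10-21; done 2027-10-01 — timely.
(3) due by 2027-10-01 + 67 days = 2027-12-07; completed 2027-12-05, before the deadline.
(4) due by 2027-10-01 + 52 days = 2027-11-22; 2027-12-06 misses that deadline by 14 days.

Step 4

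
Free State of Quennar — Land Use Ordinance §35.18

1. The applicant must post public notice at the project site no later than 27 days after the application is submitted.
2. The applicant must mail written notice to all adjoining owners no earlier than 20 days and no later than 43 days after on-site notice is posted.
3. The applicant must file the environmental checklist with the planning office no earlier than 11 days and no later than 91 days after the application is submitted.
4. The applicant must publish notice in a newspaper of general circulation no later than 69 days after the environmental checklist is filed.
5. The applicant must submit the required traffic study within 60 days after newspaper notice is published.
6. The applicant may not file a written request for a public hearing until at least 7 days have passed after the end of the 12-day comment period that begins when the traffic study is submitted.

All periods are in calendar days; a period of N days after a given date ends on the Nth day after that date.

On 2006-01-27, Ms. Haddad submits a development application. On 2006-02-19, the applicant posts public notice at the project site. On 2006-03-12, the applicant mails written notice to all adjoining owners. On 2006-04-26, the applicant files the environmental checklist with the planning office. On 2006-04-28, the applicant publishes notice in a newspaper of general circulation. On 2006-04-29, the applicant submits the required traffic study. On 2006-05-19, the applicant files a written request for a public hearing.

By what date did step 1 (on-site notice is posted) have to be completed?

2006-02-23

Step 1 runs from 2006-01-27, when the application is submitted. 27 days after 2006-01-27 is 2006-02-23.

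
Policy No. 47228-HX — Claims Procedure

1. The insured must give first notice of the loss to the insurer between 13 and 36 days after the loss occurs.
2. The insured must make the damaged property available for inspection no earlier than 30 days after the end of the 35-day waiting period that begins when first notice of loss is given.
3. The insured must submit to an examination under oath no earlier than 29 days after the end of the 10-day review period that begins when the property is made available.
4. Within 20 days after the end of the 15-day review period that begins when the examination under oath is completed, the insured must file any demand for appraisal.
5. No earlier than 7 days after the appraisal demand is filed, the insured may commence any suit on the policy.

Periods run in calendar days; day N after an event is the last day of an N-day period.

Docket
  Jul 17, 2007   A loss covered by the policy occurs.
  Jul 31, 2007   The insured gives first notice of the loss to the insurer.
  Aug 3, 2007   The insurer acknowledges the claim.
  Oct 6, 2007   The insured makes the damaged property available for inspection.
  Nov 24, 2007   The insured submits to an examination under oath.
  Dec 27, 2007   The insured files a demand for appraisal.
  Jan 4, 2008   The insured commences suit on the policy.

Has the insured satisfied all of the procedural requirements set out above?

(1) the permitted window runs from Jul 17, 2007 + 13 = Jul 30, 2007 to Jul 17, 2007 + 36 = Aug 22, 2007; Jul 31, 2007 falls inside that range.
(2) permitted from Sep 4, 2007 + 30 days = Oct 4, 2007 onward; Oct 6, 2007 is on or after that date.
(3) permitted from Oct 16, 2007 + 29 days = Nov 14, 2007 onward; done Nov 24, 2007, after the minimum wait.
(4) due by Dec 9, 2007 + 20 days = Dec 29, 2007; done Dec 27, 2007 — timely.
(5) permitted from Dec 27, 2007 + 7 days = Jan 3, 2008 onward; Jan 4, 2008 is on or after that date.

Yes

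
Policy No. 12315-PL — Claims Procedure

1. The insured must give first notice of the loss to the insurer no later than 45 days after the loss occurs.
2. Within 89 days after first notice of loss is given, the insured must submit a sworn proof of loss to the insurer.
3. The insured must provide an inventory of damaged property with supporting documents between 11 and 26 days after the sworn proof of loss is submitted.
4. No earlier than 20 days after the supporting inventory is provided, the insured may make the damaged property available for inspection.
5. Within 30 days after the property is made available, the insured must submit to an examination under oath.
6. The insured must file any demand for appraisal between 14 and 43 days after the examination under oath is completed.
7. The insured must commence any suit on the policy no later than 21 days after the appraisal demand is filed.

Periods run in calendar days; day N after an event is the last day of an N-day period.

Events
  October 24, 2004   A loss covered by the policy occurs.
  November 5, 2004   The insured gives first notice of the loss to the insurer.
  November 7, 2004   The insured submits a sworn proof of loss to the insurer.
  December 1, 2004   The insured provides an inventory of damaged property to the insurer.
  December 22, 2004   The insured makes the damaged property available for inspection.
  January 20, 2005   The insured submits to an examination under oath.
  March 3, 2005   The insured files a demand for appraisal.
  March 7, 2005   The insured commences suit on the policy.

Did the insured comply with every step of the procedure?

(1) due by October 24, 2004 + 45 days = December 8, 2004; done November 5, 2004 — timely.
(2) due by November 5, 2004 + 89 days = February 2, 2005; done November 7, 2004 — timely.
(3) the permitted window runs from November 7, 2004 + 11 = November 18, 2004 to November 7, 2004 + 26 = December 3, 2004; done December 1, 2004 — within the window.
(4) permitted from December 1, 2004 + 20 days = December 21, 2004 onward; done December 22, 2004 — permitted.
(5) due by December 22, 2004 + 30 days = January 21, 2005; completed January 20, 2005, before the deadline.
(6) the permitted window runs from January 20, 2005 + 14 = February 3, 2005 to January 20, 2005 + 43 = March 4, 2005; March 3, 2005 falls inside that range.
(7) due by March 3, 2005 + 21 days = March 24, 2005; March 7, 2005 is within that limit.

Yes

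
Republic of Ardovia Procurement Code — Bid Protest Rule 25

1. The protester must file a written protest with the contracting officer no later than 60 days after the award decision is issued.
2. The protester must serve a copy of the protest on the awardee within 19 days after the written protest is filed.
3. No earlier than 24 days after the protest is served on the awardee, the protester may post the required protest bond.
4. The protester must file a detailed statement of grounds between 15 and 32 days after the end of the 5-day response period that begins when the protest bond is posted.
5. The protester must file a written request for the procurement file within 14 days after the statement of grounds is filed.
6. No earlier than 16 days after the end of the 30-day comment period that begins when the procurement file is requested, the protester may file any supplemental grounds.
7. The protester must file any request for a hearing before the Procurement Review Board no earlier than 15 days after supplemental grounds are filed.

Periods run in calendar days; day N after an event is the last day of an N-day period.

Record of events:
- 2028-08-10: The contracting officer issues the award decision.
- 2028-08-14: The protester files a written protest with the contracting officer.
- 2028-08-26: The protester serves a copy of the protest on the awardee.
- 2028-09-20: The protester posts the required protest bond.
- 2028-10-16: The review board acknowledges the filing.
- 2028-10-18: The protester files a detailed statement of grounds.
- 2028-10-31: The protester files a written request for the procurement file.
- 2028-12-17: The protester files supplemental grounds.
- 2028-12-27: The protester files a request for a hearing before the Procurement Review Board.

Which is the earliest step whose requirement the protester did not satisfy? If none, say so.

(1) due by 2028-08-10 + 60 days = 2028-10-09; completed 2028-08-14, before the deadline.
(2) due by 2028-08-14 + 19 days = 2028-09-02; 2028-08-26 is within that limit.
(3) permitted from 2028-08-26 + 24 days = 2028-09-19 onward; done 2028-09-20, after the minimum wait.
(4) the permitted window runs from 2028-09-25 + 15 = 2028-10-10 to 2028-09-25 + 32 = 2028-10-27; 2028-10-18 falls inside that range.
(5) due by 2028-10-18 + 14 days = 2028-11-01; completed 2028-10-31, before the deadline.
(6) permitted from 2028-11-30 + 16 days = 2028-12-16 onward; 2028-12-17 is on or after that date.
(7) permitted from 2028-12-17 + 15 days = 2029-01-01 onward; done 2028-12-27 — 5 days too early.
The analysis stops there.

Step 7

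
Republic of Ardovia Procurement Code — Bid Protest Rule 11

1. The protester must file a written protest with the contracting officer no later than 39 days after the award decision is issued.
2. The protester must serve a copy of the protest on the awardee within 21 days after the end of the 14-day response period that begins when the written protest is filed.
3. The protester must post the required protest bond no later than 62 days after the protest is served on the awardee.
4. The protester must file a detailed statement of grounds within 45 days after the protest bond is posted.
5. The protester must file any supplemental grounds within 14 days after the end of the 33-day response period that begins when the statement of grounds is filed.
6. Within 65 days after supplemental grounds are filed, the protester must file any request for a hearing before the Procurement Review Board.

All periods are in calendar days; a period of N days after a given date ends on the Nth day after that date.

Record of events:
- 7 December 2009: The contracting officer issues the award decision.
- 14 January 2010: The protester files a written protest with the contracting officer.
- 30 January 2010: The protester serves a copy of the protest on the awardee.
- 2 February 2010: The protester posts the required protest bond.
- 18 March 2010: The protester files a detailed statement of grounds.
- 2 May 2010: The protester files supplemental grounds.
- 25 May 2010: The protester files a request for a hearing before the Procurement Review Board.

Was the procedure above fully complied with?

Yes

Step 1: 39 days after 7 December 2009 (when the award decision is issued) is 15 January 2010; done 14 January 2010 — timely.
Step 2: 21 days after 28 January 2010 (end of the 14-day response period, which began when the written protest is filed on 14 January 2010) is 18 February 2010; 30 January 2010 is within that limit.
Step 3: 62 days after 30 January 2010 (when the protest is served on the awardee) is 2 April 2010; done 2 February 2010 — timely.
Step 4: 45 days after 2 February 2010 (when the protest bond is posted) is 19 March 2010; completed 18 March 2010, before the deadline.
Step 5: 14 days after 20 April 2010 (end of the 33-day response period, which began when the statement of grounds is filed on 18 March 2010) is 4 May 2010; done 2 May 2010 — timely.
Step 6: 65 days after 2 May 2010 (when supplemental grounds are filed) is 6 July 2010; done 25 May 2010 — timely.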